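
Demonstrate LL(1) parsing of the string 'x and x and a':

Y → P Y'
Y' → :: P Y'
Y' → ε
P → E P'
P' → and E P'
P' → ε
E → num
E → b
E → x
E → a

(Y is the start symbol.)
LL(1) parsing maintains a stack (initially the start symbol over $) and the input. At each step: if the stack top is a terminal, match it against the current input token; if it is a non-terminal N, replace it with the RHS of M[N, lookahead] (the unique production whose predict set contains the lookahead).

Stack is shown with the top on the left.

Stack          Input            Action
--------------------------------------
Y $            x and x and a $  output Y → P Y'
P Y' $         x and x and a $  output P → E P'
E P' Y' $      x and x and a $  output E → x
x P' Y' $      x and x and a $  match 'x'
P' Y' $        and x and a $    output P' → and E P'
and E P' Y' $  and x and a $    match 'and'
E P' Y' $      x and a $        output E → x
x P' Y' $      x and a $        match 'x'
P' Y' $        and a $          output P' → and E P'
and E P' Y' $  and a $          match 'and'
E P' Y' $      a $              output E → a
a P' Y' $      a $              match 'a'
P' Y' $        $                output P' → ε
Y' $           $                output Y' → ε
$              $                accept

The string is accepted.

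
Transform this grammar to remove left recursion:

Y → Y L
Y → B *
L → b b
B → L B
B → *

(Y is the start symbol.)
Y is directly left-recursive. The standard transformation for
  A → A α₁ | ... | A α_m | β₁ | ... | β_n
is
  A  → β₁ A' | ... | β_n A'
  A' → α₁ A' | ... | α_m A' | ε

Y → B * becomes Y → B * Y'
Y → Y L becomes Y' → L Y'
Add Y' → ε

Productions for other non-terminals are unchanged:
  L → b b
  B → L B
  B → *

Resulting grammar:
Y → B * Y'
Y' → L Y'
Y' → ε
L → b b
B → L B
B → *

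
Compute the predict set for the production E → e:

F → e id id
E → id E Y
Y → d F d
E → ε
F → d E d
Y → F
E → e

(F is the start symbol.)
{ 'e' }

PREDICT(E → e) = (FIRST(RHS) \ {ε}) ∪ (FOLLOW(E) if ε ∈ FIRST(RHS), i.e. RHS ⇒* ε)
FIRST(e) = { 'e' }
ε ∉ FIRST(e), so FOLLOW(E) is not added.
PREDICT(E → e) = { 'e' }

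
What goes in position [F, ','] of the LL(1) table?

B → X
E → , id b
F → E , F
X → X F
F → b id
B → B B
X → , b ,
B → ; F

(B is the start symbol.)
To find M[F, ','], we find productions for F where ',' is in the predict set (PREDICT(N → α) = (FIRST(α) \ {ε}) ∪ (FOLLOW(N) if α ⇒* ε)).

Relevant sets:
  FIRST(E) = { ',' }

F → E , F: PREDICT = { ',' }
  ',' is in predict set, so this production goes in M[F, ',']
F → b id: PREDICT = { 'b' }

M[F, ','] = F → E , F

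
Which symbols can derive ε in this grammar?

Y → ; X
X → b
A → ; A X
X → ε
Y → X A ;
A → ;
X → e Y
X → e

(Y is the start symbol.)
{ 'X' }

A non-terminal is nullable if it can derive ε (the empty string): either it has an ε-production, or it has a production whose right-hand side consists entirely of nullable non-terminals.

ε-productions: X → ε
So X is immediately nullable.
No further non-terminal can be added: every production for the remaining non-terminals contains a terminal or a non-nullable non-terminal.
Nullable = { 'X' }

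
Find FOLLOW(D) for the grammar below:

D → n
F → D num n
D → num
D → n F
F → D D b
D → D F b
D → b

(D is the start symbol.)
{ $, 'b', 'n', 'num' }

To compute FOLLOW(D), find every occurrence of D on a right-hand side N → α D β: add FIRST(β) \ {ε}, and if β is empty or nullable also add FOLLOW(N). Iterate to a fixed point.

D is the start symbol, so $ ∈ FOLLOW(D).
In F → D num n: D is followed by num n, add FIRST(num n) \ {ε} = { 'num' }
In F → D D b: D is followed by D b, add FIRST(D b) \ {ε} = { 'b', 'n', 'num' }
In F → D D b: D is followed by b, add FIRST(b) \ {ε} = { 'b' }
In D → D F b: D is followed by F b, add FIRST(F b) \ {ε} = { 'b', 'n', 'num' }

Taking the union: FOLLOW(D) = { $, 'b', 'n', 'num' }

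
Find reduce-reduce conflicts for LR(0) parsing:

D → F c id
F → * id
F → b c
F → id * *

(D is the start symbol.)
No reduce-reduce conflicts

A reduce-reduce conflict occurs when an LR(0) state has two complete items [A → α .] and [B → β .] — both call for a reduction, and with no lookahead the parser cannot choose between them.

Augment with D' → D and build the canonical LR(0) collection (I0 = CLOSURE({[D' → . D]}), then GOTO on every symbol after a dot until no new states appear). It has 12 states:
  I0: { [D → . F c id], [D' → . D], [F → . * id], [F → . b c], [F → . id * *] }  — shift
  I1: { [F → * . id] }  — shift
  I2: { [D' → D .] }  — accept
  I3: { [D → F . c id] }  — shift
  I4: { [F → b . c] }  — shift
  I5: { [F → id . * *] }  — shift
  I6: { [F → id * . *] }  — shift
  I7: { [F → id * * .] }  — reduce
  I8: { [F → b c .] }  — reduce
  I9: { [D → F c . id] }  — shift
  I10: { [D → F c id .] }  — reduce
  I11: { [F → * id .] }  — reduce

No state contains more than one complete item.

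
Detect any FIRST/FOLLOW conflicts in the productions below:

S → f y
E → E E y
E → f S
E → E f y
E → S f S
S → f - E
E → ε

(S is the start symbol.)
Nullable non-terminals: E.
FIRST sets used below: FIRST(E) = { 'f', 'y', ε }, FIRST(S) = { 'f' }

E: nullable alternative(s) E → ε; FOLLOW(E) = { $, 'f', 'y' }
  E → E E y: FIRST \ {ε} = { 'f', 'y' } — overlaps FOLLOW(E) on { 'f', 'y' }: CONFLICT
  E → f S: FIRST \ {ε} = { 'f' } — overlaps FOLLOW(E) on { 'f' }: CONFLICT
  E → E f y: FIRST \ {ε} = { 'f', 'y' } — overlaps FOLLOW(E) on { 'f', 'y' }: CONFLICT
  E → S f S: FIRST \ {ε} = { 'f' } — overlaps FOLLOW(E) on { 'f' }: CONFLICT
  E → ε: FIRST \ {ε} = { } — this is the only nullable alternative, skip

S has no nullable alternative, so no FIRST/FOLLOW check is needed there.

So the grammar has 4 FIRST/FOLLOW conflicts (marked CONFLICT above).

Answer: Yes. E → E E y with FOLLOW(E) on { 'f', 'y' }; E → f S with FOLLOW(E) on { 'f' }; E → E f y with FOLLOW(E) on { 'f', 'y' }; E → S f S with FOLLOW(E) on { 'f' }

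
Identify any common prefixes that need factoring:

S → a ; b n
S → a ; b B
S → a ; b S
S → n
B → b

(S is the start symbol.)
Yes, S has productions with common prefix 'a ; b'

Left-factoring is needed when two productions for the same non-terminal
share a common prefix on the right-hand side.

Productions for S:
  S → a ; b n
  S → a ; b B
  S → a ; b S
  S → n

Found common prefix 'a ; b' in productions for S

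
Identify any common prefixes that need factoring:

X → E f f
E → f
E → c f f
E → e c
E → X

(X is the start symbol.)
Left-factoring is needed when two productions for the same non-terminal
share a common prefix on the right-hand side.

Productions for E:
  E → f
  E → c f f
  E → e c
  E → X

No common prefixes found.

Answer: No, left-factoring is not needed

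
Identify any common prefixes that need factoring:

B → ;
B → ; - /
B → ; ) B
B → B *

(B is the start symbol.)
Yes, B has productions with common prefix ';'

Left-factoring is needed when two productions for the same non-terminal
share a common prefix on the right-hand side.

Productions for B:
  B → ;
  B → ; - /
  B → ; ) B
  B → B *

Found common prefix ';' in productions for B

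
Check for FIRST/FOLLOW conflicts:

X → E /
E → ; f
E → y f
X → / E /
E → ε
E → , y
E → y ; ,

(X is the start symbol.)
Nullable non-terminals: E.

E: nullable alternative(s) E → ε; FOLLOW(E) = { '/' }
  E → ; f: FIRST \ {ε} = { ';' } — disjoint from FOLLOW(E)
  E → y f: FIRST \ {ε} = { 'y' } — disjoint from FOLLOW(E)
  E → ε: FIRST \ {ε} = { } — this is the only nullable alternative, skip
  E → , y: FIRST \ {ε} = { ',' } — disjoint from FOLLOW(E)
  E → y ; ,: FIRST \ {ε} = { 'y' } — disjoint from FOLLOW(E)

X has no nullable alternative, so no FIRST/FOLLOW check is needed there.

No FIRST/FOLLOW conflicts found.

Answer: No FIRST/FOLLOW conflicts.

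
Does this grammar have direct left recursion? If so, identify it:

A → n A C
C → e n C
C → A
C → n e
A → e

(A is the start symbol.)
A → n A C: starts with n
C → e n C: starts with e
C → A: starts with A
C → n e: starts with n
A → e: starts with e

No direct left recursion found.

Answer: No direct left recursion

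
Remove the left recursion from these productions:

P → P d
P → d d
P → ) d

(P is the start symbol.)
P is directly left-recursive. The standard transformation for
  A → A α₁ | ... | A α_m | β₁ | ... | β_n
is
  A  → β₁ A' | ... | β_n A'
  A' → α₁ A' | ... | α_m A' | ε

P → d d becomes P → d d P'
P → ) d becomes P → ) d P'
P → P d becomes P' → d P'
Add P' → ε

Resulting grammar:
P → d d P'
P → ) d P'
P' → d P'
P' → ε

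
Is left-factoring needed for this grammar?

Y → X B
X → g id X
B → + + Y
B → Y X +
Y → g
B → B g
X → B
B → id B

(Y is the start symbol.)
No, left-factoring is not needed

Left-factoring is needed when two productions for the same non-terminal
share a common prefix on the right-hand side.

Productions for Y:
  Y → X B
  Y → g
Productions for X:
  X → g id X
  X → B
Productions for B:
  B → + + Y
  B → Y X +
  B → B g
  B → id B

No common prefixes found.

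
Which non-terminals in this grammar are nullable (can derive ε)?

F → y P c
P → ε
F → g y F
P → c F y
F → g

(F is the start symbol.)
{ 'P' }

A non-terminal is nullable if it can derive ε (the empty string): either it has an ε-production, or it has a production whose right-hand side consists entirely of nullable non-terminals.

ε-productions: P → ε
So P is immediately nullable.
No further non-terminal can be added: every production for the remaining non-terminals contains a terminal or a non-nullable non-terminal.
Nullable = { 'P' }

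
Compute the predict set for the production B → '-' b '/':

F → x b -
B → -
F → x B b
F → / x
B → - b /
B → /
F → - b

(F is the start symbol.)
{ '-' }

PREDICT(B → '-' b '/') = (FIRST(RHS) \ {ε}) ∪ (FOLLOW(B) if ε ∈ FIRST(RHS), i.e. RHS ⇒* ε)
FIRST('-' b '/') = { '-' }
ε ∉ FIRST('-' b '/'), so FOLLOW(B) is not added.
PREDICT(B → '-' b '/') = { '-' }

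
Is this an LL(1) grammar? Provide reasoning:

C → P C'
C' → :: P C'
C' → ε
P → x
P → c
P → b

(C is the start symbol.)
Relevant sets:
  FOLLOW(C') = { $ }

For C':
  PREDICT(C' → :: P C') = { '::' }
  PREDICT(C' → ε) = { $ }
For P:
  PREDICT(P → x) = { 'x' }
  PREDICT(P → c) = { 'c' }
  PREDICT(P → b) = { 'b' }
C has a single production, so nothing to check there.

All predict sets are disjoint. The grammar IS LL(1).

Answer: Yes, the grammar is LL(1).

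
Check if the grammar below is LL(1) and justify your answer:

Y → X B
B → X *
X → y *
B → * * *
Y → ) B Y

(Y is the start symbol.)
A grammar is LL(1) if for each non-terminal N with multiple productions, the predict sets of those productions are pairwise disjoint, where PREDICT(N → α) = (FIRST(α) \ {ε}) ∪ (FOLLOW(N) if α ⇒* ε).

Relevant sets:
  FIRST(X) = { 'y' }

For Y:
  PREDICT(Y → X B) = { 'y' }
  PREDICT(Y → ')' B Y) = { ')' }
For B:
  PREDICT(B → X '*') = { 'y' }
  PREDICT(B → '*' '*' '*') = { '*' }
X has a single production, so nothing to check there.

All predict sets are disjoint. The grammar IS LL(1).

Answer: Yes, the grammar is LL(1).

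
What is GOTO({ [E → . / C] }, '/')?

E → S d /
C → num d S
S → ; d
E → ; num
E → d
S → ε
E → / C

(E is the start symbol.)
{ [C → . num d S], [E → / . C] }

GOTO(I, '/') = CLOSURE({ [A → αX.β] : [A → α.Xβ] ∈ I, X = '/' })

Items with dot before '/', with the dot advanced:
  [E → . / C] → [E → / . C]
Closure of the advanced items:
  [E → / . C] has the dot before C: add [C → . num d S]

GOTO = { [C → . num d S], [E → / . C] }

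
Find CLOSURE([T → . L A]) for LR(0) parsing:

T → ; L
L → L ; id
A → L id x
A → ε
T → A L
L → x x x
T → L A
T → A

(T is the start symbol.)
To compute CLOSURE, for each item [A → α.Bβ] where B is a non-terminal, add [B → .γ] for all productions B → γ; repeat for the newly added items until nothing changes.

Start with: [T → . L A]
  [T → . L A] has the dot before L: add [L → . L ; id], [L → . x x x]
No further items can be added.

CLOSURE = { [L → . L ; id], [L → . x x x], [T → . L A] }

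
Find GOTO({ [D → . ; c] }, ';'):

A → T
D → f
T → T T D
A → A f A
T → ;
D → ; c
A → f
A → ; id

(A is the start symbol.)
{ [D → ; . c] }

GOTO(I, ';') = CLOSURE({ [A → αX.β] : [A → α.Xβ] ∈ I, X = ';' })

Items with dot before ';', with the dot advanced:
  [D → . ; c] → [D → ; . c]
Closure adds nothing (no advanced item has the dot before a non-terminal).

GOTO = { [D → ; . c] }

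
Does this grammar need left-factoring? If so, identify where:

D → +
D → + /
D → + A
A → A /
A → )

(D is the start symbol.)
Left-factoring is needed when two productions for the same non-terminal
share a common prefix on the right-hand side.

Productions for D:
  D → +
  D → + /
  D → + A
Productions for A:
  A → A /
  A → )

Found common prefix '+' in productions for D

Answer: Yes, D has productions with common prefix '+'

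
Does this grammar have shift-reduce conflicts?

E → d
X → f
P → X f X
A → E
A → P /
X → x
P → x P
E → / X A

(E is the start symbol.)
A shift-reduce conflict occurs when an LR(0) state has both:
  - a complete (reduce) item [A → α .] (dot at the end), and
  - a shift item [B → β . c γ] (dot before a terminal).

Augment with E' → E and build the canonical LR(0) collection (I0 = CLOSURE({[E' → . E]}), then GOTO on every symbol after a dot until no new states appear). It has 16 states:
  I0: { [E → . / X A], [E → . d], [E' → . E] }  — shift
  I1: { [E → / . X A], [X → . f], [X → . x] }  — shift
  I2: { [E' → E .] }  — accept
  I3: { [E → d .] }  — reduce
  I4: { [A → . E], [A → . P /], [E → . / X A], [E → . d], [E → / X . A], [P → . X f X], [P → . x P], [X → . f], [X → . x] }  — shift
  I5: { [X → f .] }  — reduce
  I6: { [X → x .] }  — reduce
  I7: { [E → / X A .] }  — reduce
  I8: { [A → E .] }  — reduce
  I9: { [A → P . /] }  — shift
  I10: { [P → X . f X] }  — shift
  I11: { [P → . X f X], [P → . x P], [P → x . P], [X → . f], [X → . x], [X → x .] }  — shift, reduce
  I12: { [P → x P .] }  — reduce
  I13: { [P → X f . X], [X → . f], [X → . x] }  — shift
  I14: { [P → X f X .] }  — reduce
  I15: { [A → P / .] }  — reduce

I11 contains reduce item [X → x .] and shift items [P → . x P], [X → . f], [X → . x] — shift-reduce conflict.

Answer: Yes — I11: [X → x .] vs [P → . x P]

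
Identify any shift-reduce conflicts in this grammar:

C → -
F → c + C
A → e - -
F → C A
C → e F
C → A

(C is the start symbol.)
Yes — I5: [C → - .] vs [A → e - . -]

A shift-reduce conflict occurs when an LR(0) state has both:
  - a complete (reduce) item [A → α .] (dot at the end), and
  - a shift item [B → β . c γ] (dot before a terminal).

Augment with C' → C and build the canonical LR(0) collection (I0 = CLOSURE({[C' → . C]}), then GOTO on every symbol after a dot until no new states appear). It has 15 states:
  I0: { [A → . e - -], [C → . -], [C → . A], [C → . e F], [C' → . C] }  — shift
  I1: { [C → - .] }  — reduce
  I2: { [C → A .] }  — reduce
  I3: { [C' → C .] }  — accept
  I4: { [A → . e - -], [A → e . - -], [C → . -], [C → . A], [C → . e F], [C → e . F], [F → . C A], [F → . c + C] }  — shift
  I5: { [A → e - . -], [C → - .] }  — shift, reduce
  I6: { [A → . e - -], [F → C . A] }  — shift
  I7: { [C → e F .] }  — reduce
  I8: { [F → c . + C] }  — shift
  I9: { [A → . e - -], [C → . -], [C → . A], [C → . e F], [F → c + . C] }  — shift
  I10: { [F → c + C .] }  — reduce
  I11: { [F → C A .] }  — reduce
  I12: { [A → e . - -] }  — shift
  I13: { [A → e - . -] }  — shift
  I14: { [A → e - - .] }  — reduce

I5 contains reduce item [C → - .] and shift item [A → e - . -] — shift-reduce conflict.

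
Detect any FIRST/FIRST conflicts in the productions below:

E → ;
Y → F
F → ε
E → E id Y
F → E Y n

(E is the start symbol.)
A FIRST/FIRST conflict occurs when two productions N → α and N → β for the same non-terminal have FIRST(α) ∩ FIRST(β) ≠ ∅ (with ε ∈ FIRST of a nullable right-hand side, so two nullable alternatives also conflict).

FIRST sets of the non-terminals at (or reachable through a nullable prefix from) the front of some alternative:
  FIRST(E) = { ';' }

Productions for E:
  E → ;: FIRST = { ';' }
  E → E id Y: FIRST = { ';' }
Productions for F:
  F → ε: FIRST = { ε }
  F → E Y n: FIRST = { ';' }
Y has only one production, so no FIRST/FIRST conflict is possible there.

Conflict for E: E → ; and E → E id Y
  Overlap: { ';' }

Answer: Yes. E → ';' / E → E id Y on { ';' }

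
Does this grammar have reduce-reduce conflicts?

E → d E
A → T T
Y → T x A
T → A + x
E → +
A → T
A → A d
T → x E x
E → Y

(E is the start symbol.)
A reduce-reduce conflict occurs when an LR(0) state has two complete items [A → α .] and [B → β .] — both call for a reduction, and with no lookahead the parser cannot choose between them.

Augment with E' → E and build the canonical LR(0) collection (I0 = CLOSURE({[E' → . E]}), then GOTO on every symbol after a dot until no new states appear). It has 17 states:
  I0: { [A → . A d], [A → . T T], [A → . T], [E → . +], [E → . Y], [E → . d E], [E' → . E], [T → . A + x], [T → . x E x], [Y → . T x A] }  — shift
  I1: { [E → + .] }  — reduce
  I2: { [A → A . d], [T → A . + x] }  — shift
  I3: { [E' → E .] }  — accept
  I4: { [A → . A d], [A → . T T], [A → . T], [A → T . T], [A → T .], [T → . A + x], [T → . x E x], [Y → T . x A] }  — shift, reduce
  I5: { [E → Y .] }  — reduce
  I6: { [A → . A d], [A → . T T], [A → . T], [E → . +], [E → . Y], [E → . d E], [E → d . E], [T → . A + x], [T → . x E x], [Y → . T x A] }  — shift
  I7: { [A → . A d], [A → . T T], [A → . T], [E → . +], [E → . Y], [E → . d E], [T → . A + x], [T → . x E x], [T → x . E x], [Y → . T x A] }  — shift
  I8: { [T → x E . x] }  — shift
  I9: { [T → x E x .] }  — reduce
  I10: { [E → d E .] }  — reduce
  I11: { [A → . A d], [A → . T T], [A → . T], [A → T . T], [A → T .], [A → T T .], [T → . A + x], [T → . x E x] }  — shift, 2 reduces
  I12: { [A → . A d], [A → . T T], [A → . T], [E → . +], [E → . Y], [E → . d E], [T → . A + x], [T → . x E x], [T → x . E x], [Y → . T x A], [Y → T x . A] }  — shift
  I13: { [A → A . d], [T → A . + x], [Y → T x A .] }  — shift, reduce
  I14: { [T → A + . x] }  — shift
  I15: { [A → A d .] }  — reduce
  I16: { [T → A + x .] }  — reduce

I11 contains complete items [A → T .], [A → T T .] — reduce-reduce conflict.

Answer: Yes — I11: [A → T .] vs [A → T T .]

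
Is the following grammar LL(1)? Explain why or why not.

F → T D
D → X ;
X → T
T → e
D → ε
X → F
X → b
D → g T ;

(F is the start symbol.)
No. Predict set conflict for X: { 'e' }

Relevant sets:
  FIRST(X) = { 'b', 'e' }
  FIRST(T) = { 'e' }
  FIRST(F) = { 'e' }
  FOLLOW(D) = { $, ';' }

For D:
  PREDICT(D → X ';') = { 'b', 'e' }
  PREDICT(D → ε) = { $, ';' }
  PREDICT(D → g T ';') = { 'g' }
For X:
  PREDICT(X → T) = { 'e' }
  PREDICT(X → F) = { 'e' }
  PREDICT(X → b) = { 'b' }
F, T have a single production, so nothing to check there.

Conflict found: Predict set conflict for X: { 'e' }
The grammar is NOT LL(1).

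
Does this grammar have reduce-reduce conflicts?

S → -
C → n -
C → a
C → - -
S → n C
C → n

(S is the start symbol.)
No reduce-reduce conflicts

A reduce-reduce conflict occurs when an LR(0) state has two complete items [A → α .] and [B → β .] — both call for a reduction, and with no lookahead the parser cannot choose between them.

Augment with S' → S and build the canonical LR(0) collection (I0 = CLOSURE({[S' → . S]}), then GOTO on every symbol after a dot until no new states appear). It has 10 states:
  I0: { [S → . -], [S → . n C], [S' → . S] }  — shift
  I1: { [S → - .] }  — reduce
  I2: { [S' → S .] }  — accept
  I3: { [C → . - -], [C → . a], [C → . n -], [C → . n], [S → n . C] }  — shift
  I4: { [C → - . -] }  — shift
  I5: { [S → n C .] }  — reduce
  I6: { [C → a .] }  — reduce
  I7: { [C → n . -], [C → n .] }  — shift, reduce
  I8: { [C → n - .] }  — reduce
  I9: { [C → - - .] }  — reduce

No state contains more than one complete item.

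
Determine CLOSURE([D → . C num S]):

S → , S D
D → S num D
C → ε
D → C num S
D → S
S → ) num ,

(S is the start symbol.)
To compute CLOSURE, for each item [A → α.Bβ] where B is a non-terminal, add [B → .γ] for all productions B → γ; repeat for the newly added items until nothing changes.

Start with: [D → . C num S]
  [D → . C num S] has the dot before C: add [C → .]
No further items can be added.

CLOSURE = { [C → .], [D → . C num S] }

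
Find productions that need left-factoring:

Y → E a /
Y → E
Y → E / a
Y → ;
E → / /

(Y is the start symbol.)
Left-factoring is needed when two productions for the same non-terminal
share a common prefix on the right-hand side.

Productions for Y:
  Y → E a /
  Y → E
  Y → E / a
  Y → ;

Found common prefix 'E' in productions for Y

Answer: Yes, Y has productions with common prefix 'E'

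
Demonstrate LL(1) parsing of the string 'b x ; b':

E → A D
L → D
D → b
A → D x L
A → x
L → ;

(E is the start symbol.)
LL(1) parsing maintains a stack (initially the start symbol over $) and the input. At each step: if the stack top is a terminal, match it against the current input token; if it is a non-terminal N, replace it with the RHS of M[N, lookahead] (the unique production whose predict set contains the lookahead).

Stack is shown with the top on the left.

Stack      Input      Action
----------------------------
E $        b x ; b $  output E → A D
A D $      b x ; b $  output A → D x L
D x L D $  b x ; b $  output D → b
b x L D $  b x ; b $  match 'b'
x L D $    x ; b $    match 'x'
L D $      ; b $      output L → ;
; D $      ; b $      match ';'
D $        b $        output D → b
b $        b $        match 'b'
$          $          accept

The string is accepted.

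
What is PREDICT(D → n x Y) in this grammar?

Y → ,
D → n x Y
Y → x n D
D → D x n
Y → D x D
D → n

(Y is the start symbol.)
PREDICT(D → n x Y) = (FIRST(RHS) \ {ε}) ∪ (FOLLOW(D) if ε ∈ FIRST(RHS), i.e. RHS ⇒* ε)
FIRST(n x Y) = { 'n' }
ε ∉ FIRST(n x Y), so FOLLOW(D) is not added.
PREDICT(D → n x Y) = { 'n' }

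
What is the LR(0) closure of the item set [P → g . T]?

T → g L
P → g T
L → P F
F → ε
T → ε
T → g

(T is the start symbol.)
{ [P → g . T], [T → . g L], [T → . g], [T → .] }

Start with: [P → g . T]
  [P → g . T] has the dot before T: add [T → . g L], [T → .], [T → . g]
No further items can be added.

CLOSURE = { [P → g . T], [T → . g L], [T → . g], [T → .] }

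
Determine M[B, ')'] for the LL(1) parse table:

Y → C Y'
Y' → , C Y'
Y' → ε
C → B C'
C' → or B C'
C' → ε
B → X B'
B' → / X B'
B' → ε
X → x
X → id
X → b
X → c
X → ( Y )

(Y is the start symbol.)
Empty (error entry)

To find M[B, ')'], we find productions for B where ')' is in the predict set (PREDICT(N → α) = (FIRST(α) \ {ε}) ∪ (FOLLOW(N) if α ⇒* ε)).

Relevant sets:
  FIRST(X) = { '(', 'b', 'c', 'id', 'x' }

B → X B': PREDICT = { '(', 'b', 'c', 'id', 'x' }

M[B, ')'] is empty (no production applies)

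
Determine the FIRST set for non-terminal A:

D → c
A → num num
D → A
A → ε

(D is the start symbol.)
{ 'num', ε }

To compute FIRST(A), examine every production with A on the left-hand side, reading each right-hand side left to right until a non-nullable symbol is reached.

From A → num num:
  - num is a terminal: add 'num' and stop
From A → ε:
  - ε-production, so ε ∈ FIRST(A)

Collecting: FIRST(A) = { 'num', ε }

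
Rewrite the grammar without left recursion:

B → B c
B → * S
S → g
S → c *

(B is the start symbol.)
B → * S B'
B' → c B'
B' → ε
S → g
S → c *

B is directly left-recursive. The standard transformation for
  A → A α₁ | ... | A α_m | β₁ | ... | β_n
is
  A  → β₁ A' | ... | β_n A'
  A' → α₁ A' | ... | α_m A' | ε

B → * S becomes B → * S B'
B → B c becomes B' → c B'
Add B' → ε

Productions for other non-terminals are unchanged:
  S → g
  S → c *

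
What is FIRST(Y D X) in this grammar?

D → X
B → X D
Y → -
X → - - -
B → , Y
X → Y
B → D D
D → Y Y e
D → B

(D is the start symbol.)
FIRST sets of the non-terminals involved (from the grammar, by fixed-point iteration):
  FIRST(Y) = { '-' }

To compute FIRST(Y D X), process the symbols left to right:
Symbol Y is a non-terminal. Add FIRST(Y) \ {ε} = { '-' }
Y is not nullable (ε ∉ FIRST(Y)), so stop here.
FIRST(Y D X) = { '-' }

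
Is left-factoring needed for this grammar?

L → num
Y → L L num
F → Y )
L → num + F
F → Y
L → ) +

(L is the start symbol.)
Left-factoring is needed when two productions for the same non-terminal
share a common prefix on the right-hand side.

Productions for L:
  L → num
  L → num + F
  L → ) +
Productions for F:
  F → Y )
  F → Y

Found common prefix 'num' in productions for L
Found common prefix 'Y' in productions for F

Answer: Yes, L has productions with common prefix 'num'; F has productions with common prefix 'Y'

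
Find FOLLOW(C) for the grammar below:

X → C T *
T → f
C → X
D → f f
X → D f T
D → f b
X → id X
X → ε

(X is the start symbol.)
In X → C T *: C is followed by T '*', add FIRST(T '*') \ {ε} = { 'f' }

Taking the union: FOLLOW(C) = { 'f' }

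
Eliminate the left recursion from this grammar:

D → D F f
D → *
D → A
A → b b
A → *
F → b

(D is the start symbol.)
D is directly left-recursive. The standard transformation for
  A → A α₁ | ... | A α_m | β₁ | ... | β_n
is
  A  → β₁ A' | ... | β_n A'
  A' → α₁ A' | ... | α_m A' | ε

D → * becomes D → * D'
D → A becomes D → A D'
D → D F f becomes D' → F f D'
Add D' → ε

Productions for other non-terminals are unchanged:
  A → b b
  A → *
  F → b

Resulting grammar:
D → * D'
D → A D'
D' → F f D'
D' → ε
A → b b
A → *
F → b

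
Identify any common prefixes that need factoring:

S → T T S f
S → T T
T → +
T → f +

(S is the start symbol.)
Yes, S has productions with common prefix 'T T'

Left-factoring is needed when two productions for the same non-terminal
share a common prefix on the right-hand side.

Productions for S:
  S → T T S f
  S → T T
Productions for T:
  T → +
  T → f +

Found common prefix 'T T' in productions for S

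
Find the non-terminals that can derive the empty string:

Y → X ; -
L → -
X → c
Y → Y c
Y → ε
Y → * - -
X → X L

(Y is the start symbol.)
{ 'Y' }

ε-productions: Y → ε
So Y is immediately nullable.
No further non-terminal can be added: every production for the remaining non-terminals contains a terminal or a non-nullable non-terminal.
Nullable = { 'Y' }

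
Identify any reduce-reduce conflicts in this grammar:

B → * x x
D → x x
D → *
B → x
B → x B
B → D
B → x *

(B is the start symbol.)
A reduce-reduce conflict occurs when an LR(0) state has two complete items [A → α .] and [B → β .] — both call for a reduction, and with no lookahead the parser cannot choose between them.

Augment with B' → B and build the canonical LR(0) collection (I0 = CLOSURE({[B' → . B]}), then GOTO on every symbol after a dot until no new states appear). It has 10 states:
  I0: { [B → . * x x], [B → . D], [B → . x *], [B → . x B], [B → . x], [B' → . B], [D → . *], [D → . x x] }  — shift
  I1: { [B → * . x x], [D → * .] }  — shift, reduce
  I2: { [B' → B .] }  — accept
  I3: { [B → D .] }  — reduce
  I4: { [B → . * x x], [B → . D], [B → . x *], [B → . x B], [B → . x], [B → x . *], [B → x . B], [B → x .], [D → . *], [D → . x x], [D → x . x] }  — shift, reduce
  I5: { [B → * . x x], [B → x * .], [D → * .] }  — shift, 2 reduces
  I6: { [B → x B .] }  — reduce
  I7: { [B → . * x x], [B → . D], [B → . x *], [B → . x B], [B → . x], [B → x . *], [B → x . B], [B → x .], [D → . *], [D → . x x], [D → x . x], [D → x x .] }  — shift, 2 reduces
  I8: { [B → * x . x] }  — shift
  I9: { [B → * x x .] }  — reduce

I5 contains complete items [B → x * .], [D → * .] — reduce-reduce conflict.
I7 contains complete items [B → x .], [D → x x .] — reduce-reduce conflict.

Answer: Yes — I5: [B → x * .] vs [D → * .]; I7: [B → x .] vs [D → x x .]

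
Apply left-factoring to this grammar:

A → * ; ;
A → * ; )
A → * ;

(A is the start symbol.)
A → * ; A'
A' → ;
A' → )
A' → ε

Left-factoring transforms A → αβ₁ | αβ₂ into A → αA' and A' → β₁ | β₂
(α is the longest common prefix among the alternatives). Repeat until
no nonterminal has two alternatives with a common prefix.

Round 1: A has alternatives sharing prefix '* ;'. Introduce A': A → * ; A'
  Add: A' → ;
  Add: A' → )
  Add: A' → ε

No remaining common prefixes — done.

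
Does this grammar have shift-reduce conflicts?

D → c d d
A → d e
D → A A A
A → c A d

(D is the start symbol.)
A shift-reduce conflict occurs when an LR(0) state has both:
  - a complete (reduce) item [A → α .] (dot at the end), and
  - a shift item [B → β . c γ] (dot before a terminal).

Augment with D' → D and build the canonical LR(0) collection (I0 = CLOSURE({[D' → . D]}), then GOTO on every symbol after a dot until no new states appear). It has 13 states:
  I0: { [A → . c A d], [A → . d e], [D → . A A A], [D → . c d d], [D' → . D] }  — shift
  I1: { [A → . c A d], [A → . d e], [D → A . A A] }  — shift
  I2: { [D' → D .] }  — accept
  I3: { [A → . c A d], [A → . d e], [A → c . A d], [D → c . d d] }  — shift
  I4: { [A → d . e] }  — shift
  I5: { [A → d e .] }  — reduce
  I6: { [A → c A . d] }  — shift
  I7: { [A → . c A d], [A → . d e], [A → c . A d] }  — shift
  I8: { [A → d . e], [D → c d . d] }  — shift
  I9: { [D → c d d .] }  — reduce
  I10: { [A → c A d .] }  — reduce
  I11: { [A → . c A d], [A → . d e], [D → A A . A] }  — shift
  I12: { [D → A A A .] }  — reduce

No state contains both a complete item and a shift item.

Answer: No shift-reduce conflicts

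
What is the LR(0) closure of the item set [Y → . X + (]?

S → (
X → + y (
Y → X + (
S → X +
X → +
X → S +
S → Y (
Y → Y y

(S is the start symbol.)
Start with: [Y → . X + (]
  [Y → . X + (] has the dot before X: add [X → . + y (], [X → . +], [X → . S +]
  [X → . S +] has the dot before S: add [S → . (], [S → . X +], [S → . Y (]
  [S → . Y (] has the dot before Y: add [Y → . Y y]
No further items can be added.

CLOSURE = { [S → . (], [S → . X +], [S → . Y (], [X → . + y (], [X → . +], [X → . S +], [Y → . X + (], [Y → . Y y] }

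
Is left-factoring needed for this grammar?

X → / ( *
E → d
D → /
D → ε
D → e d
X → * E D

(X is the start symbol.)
Left-factoring is needed when two productions for the same non-terminal
share a common prefix on the right-hand side.

Productions for X:
  X → / ( *
  X → * E D
Productions for D:
  D → /
  D → ε
  D → e d

No common prefixes found.

Answer: No, left-factoring is not needed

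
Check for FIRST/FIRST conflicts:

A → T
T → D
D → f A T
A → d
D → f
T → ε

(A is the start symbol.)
FIRST sets of the non-terminals at (or reachable through a nullable prefix from) the front of some alternative:
  FIRST(T) = { 'f', ε }
  FIRST(D) = { 'f' }

Productions for A:
  A → T: FIRST = { 'f', ε }
  A → d: FIRST = { 'd' }
Productions for T:
  T → D: FIRST = { 'f' }
  T → ε: FIRST = { ε }
Productions for D:
  D → f A T: FIRST = { 'f' }
  D → f: FIRST = { 'f' }

Conflict for D: D → f A T and D → f
  Overlap: { 'f' }

Answer: Yes. D → f A T / D → f on { 'f' }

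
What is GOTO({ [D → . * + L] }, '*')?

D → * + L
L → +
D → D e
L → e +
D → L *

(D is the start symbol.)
GOTO(I, '*') = CLOSURE({ [A → αX.β] : [A → α.Xβ] ∈ I, X = '*' })

Items with dot before '*', with the dot advanced:
  [D → . * + L] → [D → * . + L]
Closure adds nothing (no advanced item has the dot before a non-terminal).

GOTO = { [D → * . + L] }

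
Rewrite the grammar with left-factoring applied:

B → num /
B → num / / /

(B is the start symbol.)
B → num / B'
B' → ε
B' → / /

Left-factoring transforms A → αβ₁ | αβ₂ into A → αA' and A' → β₁ | β₂
(α is the longest common prefix among the alternatives). Repeat until
no nonterminal has two alternatives with a common prefix.

Round 1: B has alternatives sharing prefix 'num /'. Introduce B': B → num / B'
  Add: B' → ε
  Add: B' → / /

No remaining common prefixes — done.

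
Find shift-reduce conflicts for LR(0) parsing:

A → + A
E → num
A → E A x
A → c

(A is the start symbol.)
No shift-reduce conflicts

A shift-reduce conflict occurs when an LR(0) state has both:
  - a complete (reduce) item [A → α .] (dot at the end), and
  - a shift item [B → β . c γ] (dot before a terminal).

Augment with A' → A and build the canonical LR(0) collection (I0 = CLOSURE({[A' → . A]}), then GOTO on every symbol after a dot until no new states appear). It has 9 states:
  I0: { [A → . + A], [A → . E A x], [A → . c], [A' → . A], [E → . num] }  — shift
  I1: { [A → + . A], [A → . + A], [A → . E A x], [A → . c], [E → . num] }  — shift
  I2: { [A' → A .] }  — accept
  I3: { [A → . + A], [A → . E A x], [A → . c], [A → E . A x], [E → . num] }  — shift
  I4: { [A → c .] }  — reduce
  I5: { [E → num .] }  — reduce
  I6: { [A → E A . x] }  — shift
  I7: { [A → E A x .] }  — reduce
  I8: { [A → + A .] }  — reduce

No state contains both a complete item and a shift item.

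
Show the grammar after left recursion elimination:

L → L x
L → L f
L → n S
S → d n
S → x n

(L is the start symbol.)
L → n S L'
L' → x L'
L' → f L'
L' → ε
S → d n
S → x n

L is directly left-recursive. The standard transformation for
  A → A α₁ | ... | A α_m | β₁ | ... | β_n
is
  A  → β₁ A' | ... | β_n A'
  A' → α₁ A' | ... | α_m A' | ε

L → n S becomes L → n S L'
L → L x becomes L' → x L'
L → L f becomes L' → f L'
Add L' → ε

Productions for other non-terminals are unchanged:
  S → d n
  S → x n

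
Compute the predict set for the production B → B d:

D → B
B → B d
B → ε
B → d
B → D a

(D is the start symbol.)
{ 'a', 'd' }

PREDICT(B → B d) = (FIRST(RHS) \ {ε}) ∪ (FOLLOW(B) if ε ∈ FIRST(RHS), i.e. RHS ⇒* ε)
FIRST(B) = { 'a', 'd', ε }
FIRST(B d) = { 'a', 'd' }
ε ∉ FIRST(B d), so FOLLOW(B) is not added.
PREDICT(B → B d) = { 'a', 'd' }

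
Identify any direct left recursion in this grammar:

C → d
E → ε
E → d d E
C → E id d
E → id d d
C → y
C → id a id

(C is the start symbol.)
C → d: starts with d
E → ε: starts with ε
E → d d E: starts with d
C → E id d: starts with E
E → id d d: starts with id
C → y: starts with y
C → id a id: starts with id

No direct left recursion found.

Answer: No direct left recursion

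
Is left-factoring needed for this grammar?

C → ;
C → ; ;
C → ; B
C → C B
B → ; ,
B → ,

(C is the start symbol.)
Yes, C has productions with common prefix ';'

Left-factoring is needed when two productions for the same non-terminal
share a common prefix on the right-hand side.

Productions for C:
  C → ;
  C → ; ;
  C → ; B
  C → C B
Productions for B:
  B → ; ,
  B → ,

Found common prefix ';' in productions for C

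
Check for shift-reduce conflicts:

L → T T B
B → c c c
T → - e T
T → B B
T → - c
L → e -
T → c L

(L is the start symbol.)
A shift-reduce conflict occurs when an LR(0) state has both:
  - a complete (reduce) item [A → α .] (dot at the end), and
  - a shift item [B → β . c γ] (dot before a terminal).

Augment with L' → L and build the canonical LR(0) collection (I0 = CLOSURE({[L' → . L]}), then GOTO on every symbol after a dot until no new states appear). It has 20 states:
  I0: { [B → . c c c], [L → . T T B], [L → . e -], [L' → . L], [T → . - c], [T → . - e T], [T → . B B], [T → . c L] }  — shift
  I1: { [T → - . c], [T → - . e T] }  — shift
  I2: { [B → . c c c], [T → B . B] }  — shift
  I3: { [L' → L .] }  — accept
  I4: { [B → . c c c], [L → T . T B], [T → . - c], [T → . - e T], [T → . B B], [T → . c L] }  — shift
  I5: { [B → . c c c], [B → c . c c], [L → . T T B], [L → . e -], [T → . - c], [T → . - e T], [T → . B B], [T → . c L], [T → c . L] }  — shift
  I6: { [L → e . -] }  — shift
  I7: { [L → e - .] }  — reduce
  I8: { [T → c L .] }  — reduce
  I9: { [B → . c c c], [B → c . c c], [B → c c . c], [L → . T T B], [L → . e -], [T → . - c], [T → . - e T], [T → . B B], [T → . c L], [T → c . L] }  — shift
  I10: { [B → . c c c], [B → c . c c], [B → c c . c], [B → c c c .], [L → . T T B], [L → . e -], [T → . - c], [T → . - e T], [T → . B B], [T → . c L], [T → c . L] }  — shift, reduce
  I11: { [B → . c c c], [L → T T . B] }  — shift
  I12: { [L → T T B .] }  — reduce
  I13: { [B → c . c c] }  — shift
  I14: { [B → c c . c] }  — shift
  I15: { [B → c c c .] }  — reduce
  I16: { [T → B B .] }  — reduce
  I17: { [T → - c .] }  — reduce
  I18: { [B → . c c c], [T → - e . T], [T → . - c], [T → . - e T], [T → . B B], [T → . c L] }  — shift
  I19: { [T → - e T .] }  — reduce

I10 contains reduce item [B → c c c .] and shift items [B → . c c c], [B → c . c c], [B → c c . c], [L → . e -], [T → . - c], [T → . - e T], [T → . c L] — shift-reduce conflict.

Answer: Yes — I10: [B → c c c .] vs [B → . c c c]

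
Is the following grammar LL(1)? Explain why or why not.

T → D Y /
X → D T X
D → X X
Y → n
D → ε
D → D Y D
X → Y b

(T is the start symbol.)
No. Predict set conflict for X: { 'n' }

A grammar is LL(1) if for each non-terminal N with multiple productions, the predict sets of those productions are pairwise disjoint, where PREDICT(N → α) = (FIRST(α) \ {ε}) ∪ (FOLLOW(N) if α ⇒* ε).

Relevant sets:
  FIRST(D) = { 'n', ε }
  FIRST(T) = { 'n' }
  FIRST(Y) = { 'n' }
  FIRST(X) = { 'n' }
  FOLLOW(D) = { 'n' }

For X:
  PREDICT(X → D T X) = { 'n' }
  PREDICT(X → Y b) = { 'n' }
For D:
  PREDICT(D → X X) = { 'n' }
  PREDICT(D → ε) = { 'n' }
  PREDICT(D → D Y D) = { 'n' }
T, Y have a single production, so nothing to check there.

Conflict found: Predict set conflict for X: { 'n' }
The grammar is NOT LL(1).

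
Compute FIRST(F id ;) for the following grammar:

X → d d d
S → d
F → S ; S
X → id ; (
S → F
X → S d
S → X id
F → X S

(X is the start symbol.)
{ 'd', 'id' }

FIRST sets of the non-terminals involved (from the grammar, by fixed-point iteration):
  FIRST(F) = { 'd', 'id' }

To compute FIRST(F id ;), process the symbols left to right:
Symbol F is a non-terminal. Add FIRST(F) \ {ε} = { 'd', 'id' }
F is not nullable (ε ∉ FIRST(F)), so stop here.
FIRST(F id ;) = { 'd', 'id' }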